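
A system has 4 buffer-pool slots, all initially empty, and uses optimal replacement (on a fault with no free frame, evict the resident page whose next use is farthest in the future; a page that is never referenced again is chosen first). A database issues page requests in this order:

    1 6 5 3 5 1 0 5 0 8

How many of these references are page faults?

6

1: miss, frames {1}
6: miss, frames {1,6}
5: miss, frames {1,6,5}
3: miss, frames {1,6,5,3}
5: hit
1: hit
0: miss, evict 3, frames {1,6,5,0}
5: hit
0: hit
8: miss, evict 0, frames {1,6,5,8}
Page faults: 6.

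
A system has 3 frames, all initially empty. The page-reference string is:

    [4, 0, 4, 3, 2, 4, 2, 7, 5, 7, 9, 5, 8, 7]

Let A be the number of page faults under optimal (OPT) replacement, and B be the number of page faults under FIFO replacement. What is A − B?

-2

Under OPT: F F . F F . . F F . F . F . → 8 faults.
Under FIFO: F F . F F F . F F . F . F F → 10 faults.
A − B = 8 − 10 = -2.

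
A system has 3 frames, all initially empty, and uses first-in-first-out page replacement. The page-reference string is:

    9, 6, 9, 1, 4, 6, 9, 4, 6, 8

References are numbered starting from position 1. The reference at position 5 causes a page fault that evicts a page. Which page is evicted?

9

pos 1: 9 -> miss, frames [9]
pos 2: 6 -> miss, frames [9, 6]
pos 3: 9 -> hit
pos 4: 1 -> miss, frames [9, 6, 1]
pos 5: 4 -> miss, evict 9, frames [6, 1, 4]
At position 5, page 9 is evicted.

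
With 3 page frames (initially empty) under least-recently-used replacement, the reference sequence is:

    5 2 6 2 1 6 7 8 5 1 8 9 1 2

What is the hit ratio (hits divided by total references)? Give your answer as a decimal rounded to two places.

5 → miss, frames (5)
2 → miss, frames (5 2)
6 → miss, frames (5 2 6)
2 → hit
1 → miss, evict 5, frames (6 2 1)
6 → hit
7 → miss, evict 2, frames (1 6 7)
8 → miss, evict 1, frames (6 7 8)
5 → miss, evict 6, frames (7 8 5)
1 → miss, evict 7, frames (8 5 1)
8 → hit
9 → miss, evict 5, frames (1 8 9)
1 → hit
2 → miss, evict 8, frames (9 1 2)
Hits: 4 of 14 references → 4/14 = 0.2857.

0.29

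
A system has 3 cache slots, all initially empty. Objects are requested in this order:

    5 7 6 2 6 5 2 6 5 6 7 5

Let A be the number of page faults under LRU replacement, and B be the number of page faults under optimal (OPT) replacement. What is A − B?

Under LRU: F F F F . F . . . . F . → 6 faults.
Under OPT: F F F F . . . . . . F . → 5 faults.
A − B = 6 − 5 = 1.

1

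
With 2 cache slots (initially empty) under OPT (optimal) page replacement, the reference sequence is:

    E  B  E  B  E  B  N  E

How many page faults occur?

3

E → miss, frames (E)
B → miss, frames (E B)
E → hit
B → hit
E → hit
B → hit
N → miss, evict B, frames (E N)
E → hit
Page faults: 3.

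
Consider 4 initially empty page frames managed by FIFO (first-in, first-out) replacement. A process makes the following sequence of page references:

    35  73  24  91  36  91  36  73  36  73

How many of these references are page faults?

5

35 -> fault, frames {35}
73 -> fault, frames {35,73}
24 -> fault, frames {35,73,24}
91 -> fault, frames {35,73,24,91}
36 -> fault, evict 35, frames {73,24,91,36}
91 -> hit
36 -> hit
73 -> hit
36 -> hit
73 -> hit
Page faults: 5.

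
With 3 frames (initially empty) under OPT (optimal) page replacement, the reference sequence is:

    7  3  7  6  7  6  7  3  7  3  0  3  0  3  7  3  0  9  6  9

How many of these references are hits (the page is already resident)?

7: miss, frames (7)
3: miss, frames (7 3)
7: hit
6: miss, frames (7 3 6)
7: hit
6: hit
7: hit
3: hit
7: hit
3: hit
0: miss, evict 6, frames (7 3 0)
3: hit
0: hit
3: hit
7: hit
3: hit
0: hit
9: miss, evict 0, frames (7 3 9)
6: miss, evict 3, frames (7 9 6)
9: hit
Hits: 14.

14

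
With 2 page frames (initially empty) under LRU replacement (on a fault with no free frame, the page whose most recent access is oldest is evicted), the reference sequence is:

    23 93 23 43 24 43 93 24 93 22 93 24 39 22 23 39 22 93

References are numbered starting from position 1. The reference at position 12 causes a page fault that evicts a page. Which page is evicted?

22

pos 1: 23 -> miss, frames [23]
pos 2: 93 -> miss, frames [23, 93]
pos 3: 23 -> hit
pos 4: 43 -> miss, evict 93, frames [23, 43]
pos 5: 24 -> miss, evict 23, frames [43, 24]
pos 6: 43 -> hit
pos 7: 93 -> miss, evict 24, frames [43, 93]
pos 8: 24 -> miss, evict 43, frames [93, 24]
pos 9: 93 -> hit
pos 10: 22 -> miss, evict 24, frames [93, 22]
pos 11: 93 -> hit
pos 12: 24 -> miss, evict 22, frames [93, 24]
At position 12, page 22 is evicted.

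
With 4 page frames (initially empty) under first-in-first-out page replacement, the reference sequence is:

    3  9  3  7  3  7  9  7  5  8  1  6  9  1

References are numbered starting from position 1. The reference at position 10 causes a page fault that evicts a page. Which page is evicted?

3

pos 1: 3 -> miss, frames [3]
pos 2: 9 -> miss, frames [3, 9]
pos 3: 3 -> hit
pos 4: 7 -> miss, frames [3, 9, 7]
pos 5: 3 -> hit
pos 6: 7 -> hit
pos 7: 9 -> hit
pos 8: 7 -> hit
pos 9: 5 -> miss, frames [3, 9, 7, 5]
pos 10: 8 -> miss, evict 3, frames [9, 7, 5, 8]
At position 10, page 3 is evicted.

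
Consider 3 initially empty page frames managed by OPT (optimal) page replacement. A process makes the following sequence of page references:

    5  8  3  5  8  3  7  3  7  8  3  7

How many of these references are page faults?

5: miss, frames (5)
8: miss, frames (5 8)
3: miss, frames (5 8 3)
5: hit
8: hit
3: hit
7: miss, evict 5, frames (8 3 7)
3: hit
7: hit
8: hit
3: hit
7: hit
Page faults: 4.

4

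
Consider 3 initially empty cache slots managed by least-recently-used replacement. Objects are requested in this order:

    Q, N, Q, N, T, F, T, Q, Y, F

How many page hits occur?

Q → miss, frames [Q]
N → miss, frames [Q, N]
Q → hit
N → hit
T → miss, frames [Q, N, T]
F → miss, evict Q, frames [N, T, F]
T → hit
Q → miss, evict N, frames [F, T, Q]
Y → miss, evict F, frames [T, Q, Y]
F → miss, evict T, frames [Q, Y, F]
Hits: 3.

3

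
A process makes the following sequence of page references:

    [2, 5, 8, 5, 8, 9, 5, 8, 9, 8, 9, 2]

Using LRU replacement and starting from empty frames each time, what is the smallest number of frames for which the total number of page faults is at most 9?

f=1: 12 faults
f=2: 8 faults
f=3: 5 faults
f=4: 4 faults
Smallest f with faults ≤ 9 is 2.

2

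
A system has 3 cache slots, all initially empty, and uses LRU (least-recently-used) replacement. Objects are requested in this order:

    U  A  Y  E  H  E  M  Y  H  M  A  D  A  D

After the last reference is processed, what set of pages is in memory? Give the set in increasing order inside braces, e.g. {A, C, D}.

U: miss, frames {U}
A: miss, frames {U,A}
Y: miss, frames {U,A,Y}
E: miss, evict U, frames {A,Y,E}
H: miss, evict A, frames {Y,E,H}
E: hit
M: miss, evict Y, frames {H,E,M}
Y: miss, evict H, frames {E,M,Y}
H: miss, evict E, frames {M,Y,H}
M: hit
A: miss, evict Y, frames {H,M,A}
D: miss, evict H, frames {M,A,D}
A: hit
D: hit

{A, D, M}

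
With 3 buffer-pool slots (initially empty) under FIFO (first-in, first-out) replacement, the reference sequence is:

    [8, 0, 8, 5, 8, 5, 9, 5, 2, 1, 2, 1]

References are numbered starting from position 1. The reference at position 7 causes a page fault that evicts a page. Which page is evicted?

pos 1: 8: fault, frames [8]
pos 2: 0: fault, frames [8, 0]
pos 3: 8: hit
pos 4: 5: fault, frames [8, 0, 5]
pos 5: 8: hit
pos 6: 5: hit
pos 7: 9: fault, evict 8, frames [0, 5, 9]
At position 7, page 8 is evicted.

8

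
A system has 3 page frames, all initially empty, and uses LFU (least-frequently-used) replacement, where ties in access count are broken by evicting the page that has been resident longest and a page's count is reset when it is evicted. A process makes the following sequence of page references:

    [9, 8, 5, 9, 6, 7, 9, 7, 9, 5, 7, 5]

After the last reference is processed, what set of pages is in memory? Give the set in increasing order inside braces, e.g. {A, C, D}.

{5, 7, 9}

9 → miss, frames {9}
8 → miss, frames {9,8}
5 → miss, frames {9,8,5}
9 → hit
6 → miss, evict 8, frames {9,5,6}
7 → miss, evict 5, frames {9,6,7}
9 → hit
7 → hit
9 → hit
5 → miss, evict 6, frames {9,7,5}
7 → hit
5 → hit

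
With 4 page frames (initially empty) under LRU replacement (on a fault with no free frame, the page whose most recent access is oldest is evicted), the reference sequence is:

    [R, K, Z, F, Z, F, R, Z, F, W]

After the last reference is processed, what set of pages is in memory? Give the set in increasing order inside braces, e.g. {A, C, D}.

R: fault, frames [R]
K: fault, frames [R, K]
Z: fault, frames [R, K, Z]
F: fault, frames [R, K, Z, F]
Z: hit
F: hit
R: hit
Z: hit
F: hit
W: fault, evict K, frames [R, Z, F, W]

{F, R, W, Z}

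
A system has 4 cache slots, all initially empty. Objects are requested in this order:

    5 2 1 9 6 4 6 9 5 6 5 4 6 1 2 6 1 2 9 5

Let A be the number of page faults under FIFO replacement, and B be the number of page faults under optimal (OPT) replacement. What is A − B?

Under FIFO: F F F F F F . . F . . . . F F F . . F F → 12 faults.
Under OPT: F F F F F F . . . . . . . F F . . . . F → 9 faults.
A − B = 12 − 9 = 3.

3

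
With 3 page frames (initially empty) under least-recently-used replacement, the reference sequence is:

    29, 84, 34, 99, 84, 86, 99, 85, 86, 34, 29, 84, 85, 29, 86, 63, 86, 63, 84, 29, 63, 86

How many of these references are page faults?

15

29 -> miss, frames [29]
84 -> miss, frames [29, 84]
34 -> miss, frames [29, 84, 34]
99 -> miss, evict 29, frames [84, 34, 99]
84 -> hit
86 -> miss, evict 34, frames [99, 84, 86]
99 -> hit
85 -> miss, evict 84, frames [86, 99, 85]
86 -> hit
34 -> miss, evict 99, frames [85, 86, 34]
29 -> miss, evict 85, frames [86, 34, 29]
84 -> miss, evict 86, frames [34, 29, 84]
85 -> miss, evict 34, frames [29, 84, 85]
29 -> hit
86 -> miss, evict 84, frames [85, 29, 86]
63 -> miss, evict 85, frames [29, 86, 63]
86 -> hit
63 -> hit
84 -> miss, evict 29, frames [86, 63, 84]
29 -> miss, evict 86, frames [63, 84, 29]
63 -> hit
86 -> miss, evict 84, frames [29, 63, 86]
Page faults: 15.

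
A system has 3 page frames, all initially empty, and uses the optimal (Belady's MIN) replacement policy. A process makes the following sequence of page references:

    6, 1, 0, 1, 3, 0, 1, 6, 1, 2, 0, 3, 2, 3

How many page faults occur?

7

6 -> miss, frames {6}
1 -> miss, frames {6,1}
0 -> miss, frames {6,1,0}
1 -> hit
3 -> miss, evict 6, frames {1,0,3}
0 -> hit
1 -> hit
6 -> miss, evict 3, frames {1,0,6}
1 -> hit
2 -> miss, evict 6, frames {1,0,2}
0 -> hit
3 -> miss, evict 0, frames {1,2,3}
2 -> hit
3 -> hit
Page faults: 7.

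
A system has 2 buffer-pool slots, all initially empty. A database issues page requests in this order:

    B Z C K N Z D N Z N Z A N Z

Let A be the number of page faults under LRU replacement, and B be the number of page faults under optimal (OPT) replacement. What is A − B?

Under LRU: F F F F F F F F F . . F F F → 12 faults.
Under OPT: F F F F F . F . F . . F . F → 9 faults.
A − B = 12 − 9 = 3.

3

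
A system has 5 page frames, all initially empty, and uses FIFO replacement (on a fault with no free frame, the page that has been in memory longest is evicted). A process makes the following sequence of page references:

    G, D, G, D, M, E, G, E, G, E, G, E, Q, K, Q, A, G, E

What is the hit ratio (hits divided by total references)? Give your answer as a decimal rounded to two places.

G → fault, frames (G)
D → fault, frames (G D)
G → hit
D → hit
M → fault, frames (G D M)
E → fault, frames (G D M E)
G → hit
E → hit
G → hit
E → hit
G → hit
E → hit
Q → fault, frames (G D M E Q)
K → fault, evict G, frames (D M E Q K)
Q → hit
A → fault, evict D, frames (M E Q K A)
G → fault, evict M, frames (E Q K A G)
E → hit
Hits: 10 of 18 references → 10/18 = 0.5556.

0.56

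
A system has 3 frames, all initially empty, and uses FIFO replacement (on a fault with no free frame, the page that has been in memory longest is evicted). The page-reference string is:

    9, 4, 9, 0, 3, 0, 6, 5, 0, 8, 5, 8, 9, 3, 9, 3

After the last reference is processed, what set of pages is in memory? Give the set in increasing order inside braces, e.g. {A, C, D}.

{3, 8, 9}

9 -> fault, frames [9]
4 -> fault, frames [9, 4]
9 -> hit
0 -> fault, frames [9, 4, 0]
3 -> fault, evict 9, frames [4, 0, 3]
0 -> hit
6 -> fault, evict 4, frames [0, 3, 6]
5 -> fault, evict 0, frames [3, 6, 5]
0 -> fault, evict 3, frames [6, 5, 0]
8 -> fault, evict 6, frames [5, 0, 8]
5 -> hit
8 -> hit
9 -> fault, evict 5, frames [0, 8, 9]
3 -> fault, evict 0, frames [8, 9, 3]
9 -> hit
3 -> hit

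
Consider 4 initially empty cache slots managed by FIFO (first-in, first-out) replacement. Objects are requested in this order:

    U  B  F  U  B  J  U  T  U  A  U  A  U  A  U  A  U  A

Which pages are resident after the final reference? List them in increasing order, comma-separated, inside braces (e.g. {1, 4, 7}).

U: miss, frames (U)
B: miss, frames (U B)
F: miss, frames (U B F)
U: hit
B: hit
J: miss, frames (U B F J)
U: hit
T: miss, evict U, frames (B F J T)
U: miss, evict B, frames (F J T U)
A: miss, evict F, frames (J T U A)
U: hit
A: hit
U: hit
A: hit
U: hit
A: hit
U: hit
A: hit

{A, J, T, U}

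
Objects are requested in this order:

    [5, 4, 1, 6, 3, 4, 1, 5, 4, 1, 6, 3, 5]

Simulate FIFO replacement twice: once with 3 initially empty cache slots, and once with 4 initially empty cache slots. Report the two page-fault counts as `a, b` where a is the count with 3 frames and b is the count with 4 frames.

3 frames: F F F F F F F F . . F F . → 10 faults.
4 frames: F F F F F . . F F F F F F → 11 faults.
11 > 10: adding a frame increased faults — Belady's anomaly.

10, 11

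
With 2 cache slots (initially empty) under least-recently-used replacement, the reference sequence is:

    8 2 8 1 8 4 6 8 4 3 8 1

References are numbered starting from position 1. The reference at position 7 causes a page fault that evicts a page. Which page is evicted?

pos 1: 8: fault, frames (8)
pos 2: 2: fault, frames (8 2)
pos 3: 8: hit
pos 4: 1: fault, evict 2, frames (8 1)
pos 5: 8: hit
pos 6: 4: fault, evict 1, frames (8 4)
pos 7: 6: fault, evict 8, frames (4 6)
At position 7, page 8 is evicted.

8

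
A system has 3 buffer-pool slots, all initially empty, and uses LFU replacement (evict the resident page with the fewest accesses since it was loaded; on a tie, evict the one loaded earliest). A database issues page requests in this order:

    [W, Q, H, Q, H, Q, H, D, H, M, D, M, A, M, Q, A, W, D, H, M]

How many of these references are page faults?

W → miss, frames [W]
Q → miss, frames [W, Q]
H → miss, frames [W, Q, H]
Q → hit
H → hit
Q → hit
H → hit
D → miss, evict W, frames [Q, H, D]
H → hit
M → miss, evict D, frames [Q, H, M]
D → miss, evict M, frames [Q, H, D]
M → miss, evict D, frames [Q, H, M]
A → miss, evict M, frames [Q, H, A]
M → miss, evict A, frames [Q, H, M]
Q → hit
A → miss, evict M, frames [Q, H, A]
W → miss, evict A, frames [Q, H, W]
D → miss, evict W, frames [Q, H, D]
H → hit
M → miss, evict D, frames [Q, H, M]
Page faults: 13.

13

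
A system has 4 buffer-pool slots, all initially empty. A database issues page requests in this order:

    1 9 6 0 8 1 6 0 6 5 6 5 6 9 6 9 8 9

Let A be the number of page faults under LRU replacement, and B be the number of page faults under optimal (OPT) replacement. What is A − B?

2

Under LRU: F F F F F F . . . F . . . F . . F . → 9 faults.
Under OPT: F F F F F . . . . F . . . F . . . . → 7 faults.
A − B = 9 − 7 = 2.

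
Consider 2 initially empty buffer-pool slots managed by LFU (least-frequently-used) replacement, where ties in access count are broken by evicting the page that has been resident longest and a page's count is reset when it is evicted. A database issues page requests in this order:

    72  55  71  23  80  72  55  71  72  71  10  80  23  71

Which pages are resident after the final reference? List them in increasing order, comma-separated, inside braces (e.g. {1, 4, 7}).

{23, 71}

72 → miss, frames [72]
55 → miss, frames [72, 55]
71 → miss, evict 72, frames [55, 71]
23 → miss, evict 55, frames [71, 23]
80 → miss, evict 71, frames [23, 80]
72 → miss, evict 23, frames [80, 72]
55 → miss, evict 80, frames [72, 55]
71 → miss, evict 72, frames [55, 71]
72 → miss, evict 55, frames [71, 72]
71 → hit
10 → miss, evict 72, frames [71, 10]
80 → miss, evict 10, frames [71, 80]
23 → miss, evict 80, frames [71, 23]
71 → hit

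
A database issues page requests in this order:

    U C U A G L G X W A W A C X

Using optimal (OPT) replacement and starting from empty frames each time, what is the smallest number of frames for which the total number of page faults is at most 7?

4

f=1: 14 faults
f=2: 10 faults
f=3: 8 faults
f=4: 7 faults
f=5: 7 faults
f=6: 7 faults
f=7: 7 faults
Smallest f with faults ≤ 7 is 4.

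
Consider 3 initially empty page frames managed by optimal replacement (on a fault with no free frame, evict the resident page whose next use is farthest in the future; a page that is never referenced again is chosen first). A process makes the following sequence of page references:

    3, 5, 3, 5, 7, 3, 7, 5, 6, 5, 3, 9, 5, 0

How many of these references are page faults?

6

3 -> fault, frames [3]
5 -> fault, frames [3, 5]
3 -> hit
5 -> hit
7 -> fault, frames [3, 5, 7]
3 -> hit
7 -> hit
5 -> hit
6 -> fault, evict 7, frames [3, 5, 6]
5 -> hit
3 -> hit
9 -> fault, evict 6, frames [3, 5, 9]
5 -> hit
0 -> fault, evict 9, frames [3, 5, 0]
Page faults: 6.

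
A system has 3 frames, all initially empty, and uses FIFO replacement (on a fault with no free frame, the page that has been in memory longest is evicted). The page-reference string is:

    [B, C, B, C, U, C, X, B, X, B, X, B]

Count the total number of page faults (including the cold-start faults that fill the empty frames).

5

B → fault, frames (B)
C → fault, frames (B C)
B → hit
C → hit
U → fault, frames (B C U)
C → hit
X → fault, evict B, frames (C U X)
B → fault, evict C, frames (U X B)
X → hit
B → hit
X → hit
B → hit
Page faults: 5.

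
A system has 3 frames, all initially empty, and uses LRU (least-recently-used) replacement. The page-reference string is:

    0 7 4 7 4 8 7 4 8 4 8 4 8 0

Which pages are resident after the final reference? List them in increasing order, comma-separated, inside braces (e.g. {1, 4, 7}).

{0, 4, 8}

0: fault, frames {0}
7: fault, frames {0,7}
4: fault, frames {0,7,4}
7: hit
4: hit
8: fault, evict 0, frames {7,4,8}
7: hit
4: hit
8: hit
4: hit
8: hit
4: hit
8: hit
0: fault, evict 7, frames {4,8,0}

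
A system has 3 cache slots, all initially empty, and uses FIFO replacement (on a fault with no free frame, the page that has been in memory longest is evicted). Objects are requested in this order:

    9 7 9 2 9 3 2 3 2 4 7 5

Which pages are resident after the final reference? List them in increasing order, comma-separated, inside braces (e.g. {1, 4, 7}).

9: miss, frames (9)
7: miss, frames (9 7)
9: hit
2: miss, frames (9 7 2)
9: hit
3: miss, evict 9, frames (7 2 3)
2: hit
3: hit
2: hit
4: miss, evict 7, frames (2 3 4)
7: miss, evict 2, frames (3 4 7)
5: miss, evict 3, frames (4 7 5)

{4, 5, 7}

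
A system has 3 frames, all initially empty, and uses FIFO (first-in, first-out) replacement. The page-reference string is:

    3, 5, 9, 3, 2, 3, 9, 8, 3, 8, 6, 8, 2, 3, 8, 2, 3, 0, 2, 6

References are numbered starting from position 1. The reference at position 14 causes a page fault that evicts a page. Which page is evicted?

8

pos 1: 3: miss, frames [3]
pos 2: 5: miss, frames [3, 5]
pos 3: 9: miss, frames [3, 5, 9]
pos 4: 3: hit
pos 5: 2: miss, evict 3, frames [5, 9, 2]
pos 6: 3: miss, evict 5, frames [9, 2, 3]
pos 7: 9: hit
pos 8: 8: miss, evict 9, frames [2, 3, 8]
pos 9: 3: hit
pos 10: 8: hit
pos 11: 6: miss, evict 2, frames [3, 8, 6]
pos 12: 8: hit
pos 13: 2: miss, evict 3, frames [8, 6, 2]
pos 14: 3: miss, evict 8, frames [6, 2, 3]
At position 14, page 8 is evicted.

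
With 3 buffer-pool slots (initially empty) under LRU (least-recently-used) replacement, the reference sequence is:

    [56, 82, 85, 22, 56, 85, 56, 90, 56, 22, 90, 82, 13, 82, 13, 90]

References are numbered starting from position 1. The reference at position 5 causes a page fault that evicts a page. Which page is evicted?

82

pos 1: 56 -> miss, frames (56)
pos 2: 82 -> miss, frames (56 82)
pos 3: 85 -> miss, frames (56 82 85)
pos 4: 22 -> miss, evict 56, frames (82 85 22)
pos 5: 56 -> miss, evict 82, frames (85 22 56)
At position 5, page 82 is evicted.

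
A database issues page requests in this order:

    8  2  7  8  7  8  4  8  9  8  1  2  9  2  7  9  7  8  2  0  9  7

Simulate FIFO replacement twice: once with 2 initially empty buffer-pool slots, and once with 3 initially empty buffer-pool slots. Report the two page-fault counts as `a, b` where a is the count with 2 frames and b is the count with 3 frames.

2 frames: F F F F . . F . F F F F F . F . . F F F F F → 16 faults.
3 frames: F F F . . . F F F . F F . . F F . F F F F F → 15 faults.
15 < 16: adding a frame reduced faults, as is typical.

16, 15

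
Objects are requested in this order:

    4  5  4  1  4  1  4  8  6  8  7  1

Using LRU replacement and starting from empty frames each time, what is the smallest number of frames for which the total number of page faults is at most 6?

5

f=1: 12 faults
f=2: 7 faults
f=3: 7 faults
f=4: 7 faults
f=5: 6 faults
f=6: 6 faults
Smallest f with faults ≤ 6 is 5.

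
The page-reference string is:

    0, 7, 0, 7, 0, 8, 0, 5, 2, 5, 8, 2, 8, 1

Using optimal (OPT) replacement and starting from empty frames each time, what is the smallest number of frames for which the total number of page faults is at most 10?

2

f=1: 14 faults
f=2: 7 faults
f=3: 6 faults
f=4: 6 faults
f=5: 6 faults
f=6: 6 faults
Smallest f with faults ≤ 10 is 2.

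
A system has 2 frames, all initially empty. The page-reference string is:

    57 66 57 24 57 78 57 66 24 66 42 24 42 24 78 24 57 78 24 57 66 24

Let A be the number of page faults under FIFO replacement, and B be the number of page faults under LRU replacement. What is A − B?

1

Under FIFO: F F . F F F . F F . F . . . F F F F F F F F → 16 faults.
Under LRU: F F . F . F . F F . F F . . F . F F F F F F → 15 faults.
A − B = 16 − 15 = 1.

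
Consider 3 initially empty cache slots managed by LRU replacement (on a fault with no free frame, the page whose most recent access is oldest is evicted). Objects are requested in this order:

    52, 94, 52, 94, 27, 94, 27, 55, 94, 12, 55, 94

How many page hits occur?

7

52 → fault, frames [52]
94 → fault, frames [52, 94]
52 → hit
94 → hit
27 → fault, frames [52, 94, 27]
94 → hit
27 → hit
55 → fault, evict 52, frames [94, 27, 55]
94 → hit
12 → fault, evict 27, frames [55, 94, 12]
55 → hit
94 → hit
Hits: 7.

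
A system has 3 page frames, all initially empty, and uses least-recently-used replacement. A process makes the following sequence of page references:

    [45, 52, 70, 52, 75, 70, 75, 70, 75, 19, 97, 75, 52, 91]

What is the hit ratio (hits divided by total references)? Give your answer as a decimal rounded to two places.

45: fault, frames [45]
52: fault, frames [45, 52]
70: fault, frames [45, 52, 70]
52: hit
75: fault, evict 45, frames [70, 52, 75]
70: hit
75: hit
70: hit
75: hit
19: fault, evict 52, frames [70, 75, 19]
97: fault, evict 70, frames [75, 19, 97]
75: hit
52: fault, evict 19, frames [97, 75, 52]
91: fault, evict 97, frames [75, 52, 91]
Hits: 6 of 14 references → 6/14 = 0.4286.

0.43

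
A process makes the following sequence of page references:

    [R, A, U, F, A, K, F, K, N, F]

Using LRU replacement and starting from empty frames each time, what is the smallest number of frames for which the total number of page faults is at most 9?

f=1: 10 faults
f=2: 9 faults
f=3: 6 faults
f=4: 6 faults
f=5: 6 faults
f=6: 6 faults
Smallest f with faults ≤ 9 is 2.

2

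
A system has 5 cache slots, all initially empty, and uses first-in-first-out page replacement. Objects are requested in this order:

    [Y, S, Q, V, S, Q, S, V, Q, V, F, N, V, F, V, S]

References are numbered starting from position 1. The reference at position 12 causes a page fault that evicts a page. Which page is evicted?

Y

pos 1: Y: miss, frames [Y]
pos 2: S: miss, frames [Y, S]
pos 3: Q: miss, frames [Y, S, Q]
pos 4: V: miss, frames [Y, S, Q, V]
pos 5: S: hit
pos 6: Q: hit
pos 7: S: hit
pos 8: V: hit
pos 9: Q: hit
pos 10: V: hit
pos 11: F: miss, frames [Y, S, Q, V, F]
pos 12: N: miss, evict Y, frames [S, Q, V, F, N]
At position 12, page Y is evicted.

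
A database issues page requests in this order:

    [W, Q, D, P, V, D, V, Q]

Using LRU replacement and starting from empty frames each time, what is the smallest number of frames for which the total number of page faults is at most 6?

3

f=1: 8 faults
f=2: 7 faults
f=3: 6 faults
f=4: 5 faults
f=5: 5 faults
Smallest f with faults ≤ 6 is 3.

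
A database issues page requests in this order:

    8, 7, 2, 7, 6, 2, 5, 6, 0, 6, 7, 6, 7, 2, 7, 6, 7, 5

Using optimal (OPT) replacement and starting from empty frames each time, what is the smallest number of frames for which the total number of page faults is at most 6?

5

f=1: 18 faults
f=2: 10 faults
f=3: 8 faults
f=4: 7 faults
f=5: 6 faults
f=6: 6 faults
Smallest f with faults ≤ 6 is 5.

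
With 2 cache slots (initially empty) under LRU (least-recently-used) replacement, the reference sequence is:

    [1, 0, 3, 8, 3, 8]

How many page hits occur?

1 -> fault, frames {1}
0 -> fault, frames {1,0}
3 -> fault, evict 1, frames {0,3}
8 -> fault, evict 0, frames {3,8}
3 -> hit
8 -> hit
Hits: 2.

2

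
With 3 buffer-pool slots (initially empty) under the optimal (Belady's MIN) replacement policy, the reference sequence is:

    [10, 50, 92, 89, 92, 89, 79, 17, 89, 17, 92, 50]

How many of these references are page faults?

7

10 -> miss, frames {10}
50 -> miss, frames {10,50}
92 -> miss, frames {10,50,92}
89 -> miss, evict 10, frames {50,92,89}
92 -> hit
89 -> hit
79 -> miss, evict 50, frames {92,89,79}
17 -> miss, evict 79, frames {92,89,17}
89 -> hit
17 -> hit
92 -> hit
50 -> miss, evict 17, frames {92,89,50}
Page faults: 7.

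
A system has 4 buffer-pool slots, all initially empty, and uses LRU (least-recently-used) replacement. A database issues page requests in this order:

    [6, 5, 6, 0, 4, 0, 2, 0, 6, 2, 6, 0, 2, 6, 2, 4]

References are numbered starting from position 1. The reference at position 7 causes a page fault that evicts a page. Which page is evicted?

5

pos 1: 6: fault, frames [6]
pos 2: 5: fault, frames [6, 5]
pos 3: 6: hit
pos 4: 0: fault, frames [5, 6, 0]
pos 5: 4: fault, frames [5, 6, 0, 4]
pos 6: 0: hit
pos 7: 2: fault, evict 5, frames [6, 4, 0, 2]
At position 7, page 5 is evicted.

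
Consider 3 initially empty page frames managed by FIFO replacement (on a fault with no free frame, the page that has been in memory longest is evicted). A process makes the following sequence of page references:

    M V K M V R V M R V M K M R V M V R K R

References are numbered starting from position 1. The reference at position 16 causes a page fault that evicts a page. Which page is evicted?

V

pos 1: M: miss, frames [M]
pos 2: V: miss, frames [M, V]
pos 3: K: miss, frames [M, V, K]
pos 4: M: hit
pos 5: V: hit
pos 6: R: miss, evict M, frames [V, K, R]
pos 7: V: hit
pos 8: M: miss, evict V, frames [K, R, M]
pos 9: R: hit
pos 10: V: miss, evict K, frames [R, M, V]
pos 11: M: hit
pos 12: K: miss, evict R, frames [M, V, K]
pos 13: M: hit
pos 14: R: miss, evict M, frames [V, K, R]
pos 15: V: hit
pos 16: M: miss, evict V, frames [K, R, M]
At position 16, page V is evicted.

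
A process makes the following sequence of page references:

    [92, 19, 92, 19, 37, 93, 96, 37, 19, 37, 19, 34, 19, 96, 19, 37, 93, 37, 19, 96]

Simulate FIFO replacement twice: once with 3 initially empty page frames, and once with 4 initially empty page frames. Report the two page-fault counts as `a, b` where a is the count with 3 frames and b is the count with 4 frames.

13, 10

3 frames: F F . . F F F . F F . F . F F F F . . F → 13 faults.
4 frames: F F . . F F F . . . . F F . . F F . . F → 10 faults.
10 < 13: adding a frame reduced faults, as is typical.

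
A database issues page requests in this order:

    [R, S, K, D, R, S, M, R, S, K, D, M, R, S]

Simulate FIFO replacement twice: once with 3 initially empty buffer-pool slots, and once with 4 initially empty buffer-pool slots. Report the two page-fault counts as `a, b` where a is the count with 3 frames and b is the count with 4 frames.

11, 12

3 frames: F F F F F F F . . F F . F F → 11 faults.
4 frames: F F F F . . F F F F F F F F → 12 faults.
12 > 11: adding a frame increased faults — Belady's anomaly.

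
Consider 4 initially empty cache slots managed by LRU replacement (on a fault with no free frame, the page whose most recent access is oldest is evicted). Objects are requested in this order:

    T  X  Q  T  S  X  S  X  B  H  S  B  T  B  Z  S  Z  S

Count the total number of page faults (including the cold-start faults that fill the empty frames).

T → fault, frames [T]
X → fault, frames [T, X]
Q → fault, frames [T, X, Q]
T → hit
S → fault, frames [X, Q, T, S]
X → hit
S → hit
X → hit
B → fault, evict Q, frames [T, S, X, B]
H → fault, evict T, frames [S, X, B, H]
S → hit
B → hit
T → fault, evict X, frames [H, S, B, T]
B → hit
Z → fault, evict H, frames [S, T, B, Z]
S → hit
Z → hit
S → hit
Page faults: 8.

8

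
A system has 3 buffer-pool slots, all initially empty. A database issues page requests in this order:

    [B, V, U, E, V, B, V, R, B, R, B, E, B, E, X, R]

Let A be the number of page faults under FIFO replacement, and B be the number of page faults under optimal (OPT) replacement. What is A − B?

5

Under FIFO: F F F F . F F F . . . F F . F F → 11 faults.
Under OPT: F F F F . . . F . . . . . . F . → 6 faults.
A − B = 11 − 6 = 5.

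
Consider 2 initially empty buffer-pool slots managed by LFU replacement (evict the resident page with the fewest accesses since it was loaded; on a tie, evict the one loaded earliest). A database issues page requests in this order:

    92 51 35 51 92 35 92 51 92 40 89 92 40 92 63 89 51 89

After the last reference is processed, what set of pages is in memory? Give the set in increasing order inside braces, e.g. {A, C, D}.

{51, 89}

92 → fault, frames {92}
51 → fault, frames {92,51}
35 → fault, evict 92, frames {51,35}
51 → hit
92 → fault, evict 35, frames {51,92}
35 → fault, evict 92, frames {51,35}
92 → fault, evict 35, frames {51,92}
51 → hit
92 → hit
40 → fault, evict 92, frames {51,40}
89 → fault, evict 40, frames {51,89}
92 → fault, evict 89, frames {51,92}
40 → fault, evict 92, frames {51,40}
92 → fault, evict 40, frames {51,92}
63 → fault, evict 92, frames {51,63}
89 → fault, evict 63, frames {51,89}
51 → hit
89 → hit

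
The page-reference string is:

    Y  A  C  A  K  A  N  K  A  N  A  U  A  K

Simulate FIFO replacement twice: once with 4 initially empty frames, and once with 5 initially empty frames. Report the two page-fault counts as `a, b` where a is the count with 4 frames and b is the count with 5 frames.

7, 6

4 frames: F F F . F . F . . . . F F . → 7 faults.
5 frames: F F F . F . F . . . . F . . → 6 faults.
6 < 7: adding a frame reduced faults, as is typical.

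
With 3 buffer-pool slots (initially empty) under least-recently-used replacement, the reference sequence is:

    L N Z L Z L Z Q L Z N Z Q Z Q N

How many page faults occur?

L: miss, frames {L}
N: miss, frames {L,N}
Z: miss, frames {L,N,Z}
L: hit
Z: hit
L: hit
Z: hit
Q: miss, evict N, frames {L,Z,Q}
L: hit
Z: hit
N: miss, evict Q, frames {L,Z,N}
Z: hit
Q: miss, evict L, frames {N,Z,Q}
Z: hit
Q: hit
N: hit
Page faults: 6.

6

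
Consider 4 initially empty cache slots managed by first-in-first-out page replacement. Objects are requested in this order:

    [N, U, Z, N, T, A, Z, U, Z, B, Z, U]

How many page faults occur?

N: miss, frames {N}
U: miss, frames {N,U}
Z: miss, frames {N,U,Z}
N: hit
T: miss, frames {N,U,Z,T}
A: miss, evict N, frames {U,Z,T,A}
Z: hit
U: hit
Z: hit
B: miss, evict U, frames {Z,T,A,B}
Z: hit
U: miss, evict Z, frames {T,A,B,U}
Page faults: 7.

7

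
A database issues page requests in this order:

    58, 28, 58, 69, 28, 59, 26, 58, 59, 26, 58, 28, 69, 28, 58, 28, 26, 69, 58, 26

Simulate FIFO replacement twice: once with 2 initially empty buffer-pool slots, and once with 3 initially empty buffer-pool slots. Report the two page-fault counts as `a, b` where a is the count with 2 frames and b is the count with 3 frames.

17, 10

2 frames: F F . F . F F F F F F F F . F F F F F F → 17 faults.
3 frames: F F . F . F F F . . . F F . . . F . F . → 10 faults.
10 < 17: adding a frame reduced faults, as is typical.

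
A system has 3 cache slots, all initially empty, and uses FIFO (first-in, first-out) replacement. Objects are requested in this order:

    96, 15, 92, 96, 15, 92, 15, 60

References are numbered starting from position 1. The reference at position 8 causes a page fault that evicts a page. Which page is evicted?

96

pos 1: 96: fault, frames (96)
pos 2: 15: fault, frames (96 15)
pos 3: 92: fault, frames (96 15 92)
pos 4: 96: hit
pos 5: 15: hit
pos 6: 92: hit
pos 7: 15: hit
pos 8: 60: fault, evict 96, frames (15 92 60)
At position 8, page 96 is evicted.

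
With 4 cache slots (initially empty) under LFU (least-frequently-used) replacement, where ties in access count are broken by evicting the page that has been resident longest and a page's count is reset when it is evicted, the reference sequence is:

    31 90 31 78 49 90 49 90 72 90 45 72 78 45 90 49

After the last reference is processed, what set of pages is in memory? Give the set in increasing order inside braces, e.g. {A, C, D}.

{31, 45, 49, 90}

31: miss, frames (31)
90: miss, frames (31 90)
31: hit
78: miss, frames (31 90 78)
49: miss, frames (31 90 78 49)
90: hit
49: hit
90: hit
72: miss, evict 78, frames (31 90 49 72)
90: hit
45: miss, evict 72, frames (31 90 49 45)
72: miss, evict 45, frames (31 90 49 72)
78: miss, evict 72, frames (31 90 49 78)
45: miss, evict 78, frames (31 90 49 45)
90: hit
49: hit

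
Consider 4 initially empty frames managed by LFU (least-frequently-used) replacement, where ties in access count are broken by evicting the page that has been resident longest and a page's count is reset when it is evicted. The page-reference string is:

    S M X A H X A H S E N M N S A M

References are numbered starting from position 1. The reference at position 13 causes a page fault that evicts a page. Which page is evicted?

pos 1: S → miss, frames [S]
pos 2: M → miss, frames [S, M]
pos 3: X → miss, frames [S, M, X]
pos 4: A → miss, frames [S, M, X, A]
pos 5: H → miss, evict S, frames [M, X, A, H]
pos 6: X → hit
pos 7: A → hit
pos 8: H → hit
pos 9: S → miss, evict M, frames [X, A, H, S]
pos 10: E → miss, evict S, frames [X, A, H, E]
pos 11: N → miss, evict E, frames [X, A, H, N]
pos 12: M → miss, evict N, frames [X, A, H, M]
pos 13: N → miss, evict M, frames [X, A, H, N]
At position 13, page M is evicted.

M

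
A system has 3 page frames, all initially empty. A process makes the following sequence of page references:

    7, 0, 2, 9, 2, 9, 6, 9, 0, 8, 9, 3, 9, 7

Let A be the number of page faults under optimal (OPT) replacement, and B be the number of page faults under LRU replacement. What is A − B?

Under OPT: F F F F . . F . . F . F . F → 8 faults.
Under LRU: F F F F . . F . F F . F . F → 9 faults.
A − B = 8 − 9 = -1.

-1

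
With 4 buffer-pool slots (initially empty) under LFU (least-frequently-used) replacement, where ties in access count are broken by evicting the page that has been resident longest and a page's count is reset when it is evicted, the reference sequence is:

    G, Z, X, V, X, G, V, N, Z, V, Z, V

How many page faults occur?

G -> miss, frames (G)
Z -> miss, frames (G Z)
X -> miss, frames (G Z X)
V -> miss, frames (G Z X V)
X -> hit
G -> hit
V -> hit
N -> miss, evict Z, frames (G X V N)
Z -> miss, evict N, frames (G X V Z)
V -> hit
Z -> hit
V -> hit
Page faults: 6.

6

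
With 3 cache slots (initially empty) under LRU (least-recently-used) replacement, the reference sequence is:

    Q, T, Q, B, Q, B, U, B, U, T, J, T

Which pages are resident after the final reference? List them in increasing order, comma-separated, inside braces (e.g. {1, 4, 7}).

Q: miss, frames (Q)
T: miss, frames (Q T)
Q: hit
B: miss, frames (T Q B)
Q: hit
B: hit
U: miss, evict T, frames (Q B U)
B: hit
U: hit
T: miss, evict Q, frames (B U T)
J: miss, evict B, frames (U T J)
T: hit

{J, T, U}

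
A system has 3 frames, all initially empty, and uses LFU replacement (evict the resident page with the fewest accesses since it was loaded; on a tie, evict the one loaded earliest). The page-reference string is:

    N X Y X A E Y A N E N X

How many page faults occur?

9

N: fault, frames (N)
X: fault, frames (N X)
Y: fault, frames (N X Y)
X: hit
A: fault, evict N, frames (X Y A)
E: fault, evict Y, frames (X A E)
Y: fault, evict A, frames (X E Y)
A: fault, evict E, frames (X Y A)
N: fault, evict Y, frames (X A N)
E: fault, evict A, frames (X N E)
N: hit
X: hit
Page faults: 9.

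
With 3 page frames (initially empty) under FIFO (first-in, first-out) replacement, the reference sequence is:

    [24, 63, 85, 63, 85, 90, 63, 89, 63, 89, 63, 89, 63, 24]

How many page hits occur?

7

24: miss, frames [24]
63: miss, frames [24, 63]
85: miss, frames [24, 63, 85]
63: hit
85: hit
90: miss, evict 24, frames [63, 85, 90]
63: hit
89: miss, evict 63, frames [85, 90, 89]
63: miss, evict 85, frames [90, 89, 63]
89: hit
63: hit
89: hit
63: hit
24: miss, evict 90, frames [89, 63, 24]
Hits: 7.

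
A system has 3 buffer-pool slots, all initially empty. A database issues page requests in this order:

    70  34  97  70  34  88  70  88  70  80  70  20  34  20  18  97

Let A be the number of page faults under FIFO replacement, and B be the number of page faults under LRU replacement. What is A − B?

Under FIFO: F F F . . F F . . F . F F . F F → 10 faults.
Under LRU: F F F . . F . . . F . F F . F F → 9 faults.
A − B = 10 − 9 = 1.

1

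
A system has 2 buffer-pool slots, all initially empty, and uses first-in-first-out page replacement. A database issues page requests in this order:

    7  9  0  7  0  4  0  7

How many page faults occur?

7

7 -> fault, frames (7)
9 -> fault, frames (7 9)
0 -> fault, evict 7, frames (9 0)
7 -> fault, evict 9, frames (0 7)
0 -> hit
4 -> fault, evict 0, frames (7 4)
0 -> fault, evict 7, frames (4 0)
7 -> fault, evict 4, frames (0 7)
Page faults: 7.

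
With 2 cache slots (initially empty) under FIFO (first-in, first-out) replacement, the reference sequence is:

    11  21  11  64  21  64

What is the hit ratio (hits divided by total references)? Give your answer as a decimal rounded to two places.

0.50

11: miss, frames (11)
21: miss, frames (11 21)
11: hit
64: miss, evict 11, frames (21 64)
21: hit
64: hit
Hits: 3 of 6 references → 3/6 = 0.5000.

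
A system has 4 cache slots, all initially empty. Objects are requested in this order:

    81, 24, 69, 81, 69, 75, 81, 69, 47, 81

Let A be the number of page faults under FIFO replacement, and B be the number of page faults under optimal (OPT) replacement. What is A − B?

Under FIFO: F F F . . F . . F F → 6 faults.
Under OPT: F F F . . F . . F . → 5 faults.
A − B = 6 − 5 = 1.

1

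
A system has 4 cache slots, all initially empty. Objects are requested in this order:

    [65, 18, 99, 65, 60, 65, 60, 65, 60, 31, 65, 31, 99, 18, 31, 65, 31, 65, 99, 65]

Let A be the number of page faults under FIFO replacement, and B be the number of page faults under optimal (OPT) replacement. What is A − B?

3

Under FIFO: F F F . F . . . . F F . . F . . . . F . → 8 faults.
Under OPT: F F F . F . . . . F . . . . . . . . . . → 5 faults.
A − B = 8 − 5 = 3.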